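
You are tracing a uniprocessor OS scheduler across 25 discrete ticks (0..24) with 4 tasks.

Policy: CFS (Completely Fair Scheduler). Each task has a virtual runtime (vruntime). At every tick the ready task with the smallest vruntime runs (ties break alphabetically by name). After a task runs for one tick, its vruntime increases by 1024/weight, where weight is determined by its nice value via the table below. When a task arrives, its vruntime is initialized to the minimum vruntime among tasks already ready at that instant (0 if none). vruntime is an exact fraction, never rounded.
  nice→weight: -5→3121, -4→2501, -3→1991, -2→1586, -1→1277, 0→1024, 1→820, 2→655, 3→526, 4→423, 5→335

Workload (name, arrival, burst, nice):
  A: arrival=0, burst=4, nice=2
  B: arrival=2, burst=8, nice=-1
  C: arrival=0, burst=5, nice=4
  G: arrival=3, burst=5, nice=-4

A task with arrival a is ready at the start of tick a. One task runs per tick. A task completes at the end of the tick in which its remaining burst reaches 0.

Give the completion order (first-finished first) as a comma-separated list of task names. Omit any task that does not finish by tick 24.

t=0: vr[A=0 C=0] → run A
t=1: vr[A=1024/655 C=0] → run C
t=2: vr[A=1024/655 B=1024/655 C=1024/423] → run A
t=3: vr[A=2048/655 B=1024/655 C=1024/423 G=1024/655] → run B
t=4: vr[A=2048/655 B=1978368/836435 C=1024/423 G=1024/655] → run G
t=5: vr[A=2048/655 B=1978368/836435 C=1024/423 G=3231744/1638155] → run G
t=6: vr[A=2048/655 B=1978368/836435 C=1024/423 G=3902464/1638155] → run B
t=7: vr[A=2048/655 B=2649088/836435 C=1024/423 G=3902464/1638155] → run G
t=8: vr[A=2048/655 B=2649088/836435 C=1024/423 G=4573184/1638155] → run C
t=9: vr[A=2048/655 B=2649088/836435 C=2048/423 G=4573184/1638155] → run G
t=10: vr[A=2048/655 B=2649088/836435 C=2048/423 G=5243904/1638155] → run A
t=11: vr[A=3072/655 B=2649088/836435 C=2048/423 G=5243904/1638155] → run B
t=12: vr[A=3072/655 B=3319808/836435 C=2048/423 G=5243904/1638155] → run G
t=13: vr[A=3072/655 B=3319808/836435 C=2048/423] → run B
t=14: vr[A=3072/655 B=3990528/836435 C=2048/423] → run A
t=15: vr[B=3990528/836435 C=2048/423] → run B
t=16: vr[B=4661248/836435 C=2048/423] → run C
t=17: vr[B=4661248/836435 C=1024/141] → run B
t=18: vr[B=5331968/836435 C=1024/141] → run B
t=19: vr[B=6002688/836435 C=1024/141] → run B
t=20: vr[C=1024/141] → run C
t=21: vr[C=4096/423] → run C
t=22: (idle)
t=23: (idle)
t=24: (idle)

completion order = G, A, B, C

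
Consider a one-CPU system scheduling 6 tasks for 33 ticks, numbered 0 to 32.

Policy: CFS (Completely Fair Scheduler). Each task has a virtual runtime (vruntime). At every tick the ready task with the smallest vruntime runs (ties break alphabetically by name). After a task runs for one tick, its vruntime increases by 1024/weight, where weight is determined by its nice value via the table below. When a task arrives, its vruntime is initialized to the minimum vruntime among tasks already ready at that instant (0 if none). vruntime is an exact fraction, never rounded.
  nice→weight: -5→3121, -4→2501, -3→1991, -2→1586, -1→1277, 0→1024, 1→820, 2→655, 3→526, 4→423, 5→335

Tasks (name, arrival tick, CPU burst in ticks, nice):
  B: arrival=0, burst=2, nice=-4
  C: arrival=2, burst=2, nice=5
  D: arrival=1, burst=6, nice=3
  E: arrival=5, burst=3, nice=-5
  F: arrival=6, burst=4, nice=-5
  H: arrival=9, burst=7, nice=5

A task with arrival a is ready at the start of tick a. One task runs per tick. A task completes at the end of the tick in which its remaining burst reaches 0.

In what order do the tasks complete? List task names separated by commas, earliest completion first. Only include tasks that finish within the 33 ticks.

completion order = B, C, E, F, D, H

t=0: vr[B=0] → run B
t=1: vr[B=1024/2501 D=1024/2501] → run B
t=2: vr[C=1024/2501 D=1024/2501] → run C
t=3: vr[C=2904064/837835 D=1024/2501] → run D
t=4: vr[C=2904064/837835 D=1549824/657763] → run D
t=5: vr[C=2904064/837835 D=2830336/657763 E=2904064/837835] → run C
t=6: vr[D=2830336/657763 E=2904064/837835 F=2904064/837835] → run E
t=7: vr[D=2830336/657763 E=9921526784/2614883035 F=2904064/837835] → run F
t=8: vr[D=2830336/657763 E=9921526784/2614883035 F=9921526784/2614883035] → run E
t=9: vr[D=2830336/657763 E=10779469824/2614883035 F=9921526784/2614883035 H=9921526784/2614883035] → run F
t=10: vr[D=2830336/657763 E=10779469824/2614883035 F=10779469824/2614883035 H=9921526784/2614883035] → run H
t=11: vr[D=2830336/657763 E=10779469824/2614883035 F=10779469824/2614883035 H=17914482688/2614883035] → run E
t=12: vr[D=2830336/657763 F=10779469824/2614883035 H=17914482688/2614883035] → run F
t=13: vr[D=2830336/657763 F=11637412864/2614883035 H=17914482688/2614883035] → run D
t=14: vr[D=4110848/657763 F=11637412864/2614883035 H=17914482688/2614883035] → run F
t=15: vr[D=4110848/657763 H=17914482688/2614883035] → run D
t=16: vr[D=5391360/657763 H=17914482688/2614883035] → run H
t=17: vr[D=5391360/657763 H=25907438592/2614883035] → run D
t=18: vr[D=6671872/657763 H=25907438592/2614883035] → run H
t=19: vr[D=6671872/657763 H=33900394496/2614883035] → run D
t=20: vr[H=33900394496/2614883035] → run H
t=21: vr[H=8378670080/522976607] → run H
t=22: vr[H=49886306304/2614883035] → run H
t=23: vr[H=57879262208/2614883035] → run H
t=24: (idle)
t=25: (idle)
t=26: (idle)
t=27: (idle)
t=28: (idle)
t=29: (idle)
t=30: (idle)
t=31: (idle)
t=32: (idle)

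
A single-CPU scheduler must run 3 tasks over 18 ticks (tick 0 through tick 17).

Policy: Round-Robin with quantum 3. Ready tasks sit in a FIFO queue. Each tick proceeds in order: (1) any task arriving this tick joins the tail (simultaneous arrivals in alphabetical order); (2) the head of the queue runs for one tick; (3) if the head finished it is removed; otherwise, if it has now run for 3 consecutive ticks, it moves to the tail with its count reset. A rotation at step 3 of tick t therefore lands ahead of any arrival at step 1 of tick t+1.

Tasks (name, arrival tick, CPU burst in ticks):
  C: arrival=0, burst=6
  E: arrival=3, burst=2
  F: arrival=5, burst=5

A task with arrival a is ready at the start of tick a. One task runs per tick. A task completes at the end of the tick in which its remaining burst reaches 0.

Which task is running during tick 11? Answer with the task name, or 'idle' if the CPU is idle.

t=0: queue=[C] q_used=0 → run C
t=1: queue=[C] q_used=1 → run C
t=2: queue=[C] q_used=2 → run C
t=3: queue=[C,E] q_used=0 → run C
t=4: queue=[C,E] q_used=1 → run C
t=5: queue=[C,E,F] q_used=2 → run C
t=6: queue=[E,F] q_used=0 → run E
t=7: queue=[E,F] q_used=1 → run E
t=8: queue=[F] q_used=0 → run F
t=9: queue=[F] q_used=1 → run F
t=10: queue=[F] q_used=2 → run F
t=11: queue=[F] q_used=0 → run F
t=12: queue=[F] q_used=1 → run F
t=13: (idle)
t=14: (idle)
t=15: (idle)
t=16: (idle)
t=17: (idle)

running at tick 11 = F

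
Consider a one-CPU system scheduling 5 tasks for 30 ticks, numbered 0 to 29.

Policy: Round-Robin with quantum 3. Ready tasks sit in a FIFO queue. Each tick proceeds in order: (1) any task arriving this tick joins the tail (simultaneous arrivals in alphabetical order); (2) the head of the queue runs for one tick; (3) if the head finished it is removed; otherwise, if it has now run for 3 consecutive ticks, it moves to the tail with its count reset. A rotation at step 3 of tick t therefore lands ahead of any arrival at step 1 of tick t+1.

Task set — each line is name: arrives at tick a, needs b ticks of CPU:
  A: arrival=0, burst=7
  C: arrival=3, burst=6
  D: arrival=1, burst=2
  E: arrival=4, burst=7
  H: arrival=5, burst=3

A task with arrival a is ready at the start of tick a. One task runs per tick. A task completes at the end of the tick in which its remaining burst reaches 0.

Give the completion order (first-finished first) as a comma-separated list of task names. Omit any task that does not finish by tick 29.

t=0: queue=[A] q_used=0 → run A
t=1: queue=[A,D] q_used=1 → run A
t=2: queue=[A,D] q_used=2 → run A
t=3: queue=[D,A,C] q_used=0 → run D
t=4: queue=[D,A,C,E] q_used=1 → run D
t=5: queue=[A,C,E,H] q_used=0 → run A
t=6: queue=[A,C,E,H] q_used=1 → run A
t=7: queue=[A,C,E,H] q_used=2 → run A
t=8: queue=[C,E,H,A] q_used=0 → run C
t=9: queue=[C,E,H,A] q_used=1 → run C
t=10: queue=[C,E,H,A] q_used=2 → run C
t=11: queue=[E,H,A,C] q_used=0 → run E
t=12: queue=[E,H,A,C] q_used=1 → run E
t=13: queue=[E,H,A,C] q_used=2 → run E
t=14: queue=[H,A,C,E] q_used=0 → run H
t=15: queue=[H,A,C,E] q_used=1 → run H
t=16: queue=[H,A,C,E] q_used=2 → run H
t=17: queue=[A,C,E] q_used=0 → run A
t=18: queue=[C,E] q_used=0 → run C
t=19: queue=[C,E] q_used=1 → run C
t=20: queue=[C,E] q_used=2 → run C
t=21: queue=[E] q_used=0 → run E
t=22: queue=[E] q_used=1 → run E
t=23: queue=[E] q_used=2 → run E
t=24: queue=[E] q_used=0 → run E
t=25: (idle)
t=26: (idle)
t=27: (idle)
t=28: (idle)
t=29: (idle)

completion order = D, H, A, C, E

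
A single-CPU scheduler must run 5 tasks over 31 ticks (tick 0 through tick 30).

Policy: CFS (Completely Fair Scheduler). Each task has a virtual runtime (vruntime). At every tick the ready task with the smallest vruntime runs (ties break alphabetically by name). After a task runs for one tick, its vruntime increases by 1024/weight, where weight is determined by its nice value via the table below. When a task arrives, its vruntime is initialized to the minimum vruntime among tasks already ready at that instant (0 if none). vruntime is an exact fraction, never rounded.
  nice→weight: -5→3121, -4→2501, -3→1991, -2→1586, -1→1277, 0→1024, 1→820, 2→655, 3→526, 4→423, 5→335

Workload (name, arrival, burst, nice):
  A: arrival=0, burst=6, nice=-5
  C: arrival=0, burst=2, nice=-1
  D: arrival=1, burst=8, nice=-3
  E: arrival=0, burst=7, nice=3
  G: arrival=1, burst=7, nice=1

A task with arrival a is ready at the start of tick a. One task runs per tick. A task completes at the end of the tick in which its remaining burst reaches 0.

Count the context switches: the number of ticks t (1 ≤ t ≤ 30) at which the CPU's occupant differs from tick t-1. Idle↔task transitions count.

t=0: vr[A=0 C=0 E=0] → run A
t=1: vr[A=1024/3121 C=0 D=0 E=0 G=0] → run C
t=2: vr[A=1024/3121 C=1024/1277 D=0 E=0 G=0] → run D
t=3: vr[A=1024/3121 C=1024/1277 D=1024/1991 E=0 G=0] → run E
t=4: vr[A=1024/3121 C=1024/1277 D=1024/1991 E=512/263 G=0] → run G
t=5: vr[A=1024/3121 C=1024/1277 D=1024/1991 E=512/263 G=256/205] → run A
t=6: vr[A=2048/3121 C=1024/1277 D=1024/1991 E=512/263 G=256/205] → run D
t=7: vr[A=2048/3121 C=1024/1277 D=2048/1991 E=512/263 G=256/205] → run A
t=8: vr[A=3072/3121 C=1024/1277 D=2048/1991 E=512/263 G=256/205] → run C
t=9: vr[A=3072/3121 D=2048/1991 E=512/263 G=256/205] → run A
t=10: vr[A=4096/3121 D=2048/1991 E=512/263 G=256/205] → run D
t=11: vr[A=4096/3121 D=3072/1991 E=512/263 G=256/205] → run G
t=12: vr[A=4096/3121 D=3072/1991 E=512/263 G=512/205] → run A
t=13: vr[A=5120/3121 D=3072/1991 E=512/263 G=512/205] → run D
t=14: vr[A=5120/3121 D=4096/1991 E=512/263 G=512/205] → run A
t=15: vr[D=4096/1991 E=512/263 G=512/205] → run E
t=16: vr[D=4096/1991 E=1024/263 G=512/205] → run D
t=17: vr[D=5120/1991 E=1024/263 G=512/205] → run G
t=18: vr[D=5120/1991 E=1024/263 G=768/205] → run D
t=19: vr[D=6144/1991 E=1024/263 G=768/205] → run D
t=20: vr[D=7168/1991 E=1024/263 G=768/205] → run D
t=21: vr[E=1024/263 G=768/205] → run G
t=22: vr[E=1024/263 G=1024/205] → run E
t=23: vr[E=1536/263 G=1024/205] → run G
t=24: vr[E=1536/263 G=256/41] → run E
t=25: vr[E=2048/263 G=256/41] → run G
t=26: vr[E=2048/263 G=1536/205] → run G
t=27: vr[E=2048/263] → run E
t=28: vr[E=2560/263] → run E
t=29: vr[E=3072/263] → run E
t=30: (idle)

context switches = 25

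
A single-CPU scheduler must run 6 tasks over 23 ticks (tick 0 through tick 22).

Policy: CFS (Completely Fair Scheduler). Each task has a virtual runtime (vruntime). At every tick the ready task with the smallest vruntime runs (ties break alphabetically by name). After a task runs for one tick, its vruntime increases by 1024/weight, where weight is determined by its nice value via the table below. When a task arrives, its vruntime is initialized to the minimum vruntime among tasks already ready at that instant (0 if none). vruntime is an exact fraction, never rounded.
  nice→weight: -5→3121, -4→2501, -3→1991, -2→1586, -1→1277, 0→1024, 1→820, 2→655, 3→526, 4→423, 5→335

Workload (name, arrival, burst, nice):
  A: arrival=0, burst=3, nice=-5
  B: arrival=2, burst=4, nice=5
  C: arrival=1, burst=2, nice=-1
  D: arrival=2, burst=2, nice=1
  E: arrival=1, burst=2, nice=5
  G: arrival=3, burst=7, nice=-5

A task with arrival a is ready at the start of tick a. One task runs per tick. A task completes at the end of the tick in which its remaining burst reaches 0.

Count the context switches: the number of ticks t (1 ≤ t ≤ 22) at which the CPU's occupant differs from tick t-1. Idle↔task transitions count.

t=0: vr[A=0] → run A
t=1: vr[A=1024/3121 C=1024/3121 E=1024/3121] → run A
t=2: vr[A=2048/3121 B=1024/3121 C=1024/3121 D=1024/3121 E=1024/3121] → run B
t=3: vr[A=2048/3121 B=3538944/1045535 C=1024/3121 D=1024/3121 E=1024/3121 G=1024/3121] → run C
t=4: vr[A=2048/3121 B=3538944/1045535 C=4503552/3985517 D=1024/3121 E=1024/3121 G=1024/3121] → run D
t=5: vr[A=2048/3121 B=3538944/1045535 C=4503552/3985517 D=1008896/639805 E=1024/3121 G=1024/3121] → run E
t=6: vr[A=2048/3121 B=3538944/1045535 C=4503552/3985517 D=1008896/639805 E=3538944/1045535 G=1024/3121] → run G
t=7: vr[A=2048/3121 B=3538944/1045535 C=4503552/3985517 D=1008896/639805 E=3538944/1045535 G=2048/3121] → run A
t=8: vr[B=3538944/1045535 C=4503552/3985517 D=1008896/639805 E=3538944/1045535 G=2048/3121] → run G
t=9: vr[B=3538944/1045535 C=4503552/3985517 D=1008896/639805 E=3538944/1045535 G=3072/3121] → run G
t=10: vr[B=3538944/1045535 C=4503552/3985517 D=1008896/639805 E=3538944/1045535 G=4096/3121] → run C
t=11: vr[B=3538944/1045535 D=1008896/639805 E=3538944/1045535 G=4096/3121] → run G
t=12: vr[B=3538944/1045535 D=1008896/639805 E=3538944/1045535 G=5120/3121] → run D
t=13: vr[B=3538944/1045535 E=3538944/1045535 G=5120/3121] → run G
t=14: vr[B=3538944/1045535 E=3538944/1045535 G=6144/3121] → run G
t=15: vr[B=3538944/1045535 E=3538944/1045535 G=7168/3121] → run G
t=16: vr[B=3538944/1045535 E=3538944/1045535] → run B
t=17: vr[B=6734848/1045535 E=3538944/1045535] → run E
t=18: vr[B=6734848/1045535] → run B
t=19: vr[B=9930752/1045535] → run B
t=20: (idle)
t=21: (idle)
t=22: (idle)

context switches = 15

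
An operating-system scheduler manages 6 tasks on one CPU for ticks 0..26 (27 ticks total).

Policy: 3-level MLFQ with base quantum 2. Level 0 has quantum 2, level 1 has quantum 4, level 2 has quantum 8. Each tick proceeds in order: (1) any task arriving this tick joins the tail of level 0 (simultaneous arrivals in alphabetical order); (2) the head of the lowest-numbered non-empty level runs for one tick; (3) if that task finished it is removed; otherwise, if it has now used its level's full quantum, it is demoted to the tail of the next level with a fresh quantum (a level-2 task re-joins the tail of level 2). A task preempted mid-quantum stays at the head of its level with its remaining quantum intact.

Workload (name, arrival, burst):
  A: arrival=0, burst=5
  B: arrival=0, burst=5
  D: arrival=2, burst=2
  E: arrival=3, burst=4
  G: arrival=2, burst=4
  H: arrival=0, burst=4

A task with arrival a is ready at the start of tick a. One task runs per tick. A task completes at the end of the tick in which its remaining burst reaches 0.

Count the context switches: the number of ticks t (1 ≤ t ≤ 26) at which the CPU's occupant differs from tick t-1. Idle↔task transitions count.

context switches = 11

t=0: L0/L1/L2 = ABH/-/- → run A
t=1: L0/L1/L2 = ABH/-/- → run A
t=2: L0/L1/L2 = BHDG/A/- → run B
t=3: L0/L1/L2 = BHDGE/A/- → run B
t=4: L0/L1/L2 = HDGE/AB/- → run H
t=5: L0/L1/L2 = HDGE/AB/- → run H
t=6: L0/L1/L2 = DGE/ABH/- → run D
t=7: L0/L1/L2 = DGE/ABH/- → run D
t=8: L0/L1/L2 = GE/ABH/- → run G
t=9: L0/L1/L2 = GE/ABH/- → run G
t=10: L0/L1/L2 = E/ABHG/- → run E
t=11: L0/L1/L2 = E/ABHG/- → run E
t=12: L0/L1/L2 = -/ABHGE/- → run A
t=13: L0/L1/L2 = -/ABHGE/- → run A
t=14: L0/L1/L2 = -/ABHGE/- → run A
t=15: L0/L1/L2 = -/BHGE/- → run B
t=16: L0/L1/L2 = -/BHGE/- → run B
t=17: L0/L1/L2 = -/BHGE/- → run B
t=18: L0/L1/L2 = -/HGE/- → run H
t=19: L0/L1/L2 = -/HGE/- → run H
t=20: L0/L1/L2 = -/GE/- → run G
t=21: L0/L1/L2 = -/GE/- → run G
t=22: L0/L1/L2 = -/E/- → run E
t=23: L0/L1/L2 = -/E/- → run E
t=24: (idle)
t=25: (idle)
t=26: (idle)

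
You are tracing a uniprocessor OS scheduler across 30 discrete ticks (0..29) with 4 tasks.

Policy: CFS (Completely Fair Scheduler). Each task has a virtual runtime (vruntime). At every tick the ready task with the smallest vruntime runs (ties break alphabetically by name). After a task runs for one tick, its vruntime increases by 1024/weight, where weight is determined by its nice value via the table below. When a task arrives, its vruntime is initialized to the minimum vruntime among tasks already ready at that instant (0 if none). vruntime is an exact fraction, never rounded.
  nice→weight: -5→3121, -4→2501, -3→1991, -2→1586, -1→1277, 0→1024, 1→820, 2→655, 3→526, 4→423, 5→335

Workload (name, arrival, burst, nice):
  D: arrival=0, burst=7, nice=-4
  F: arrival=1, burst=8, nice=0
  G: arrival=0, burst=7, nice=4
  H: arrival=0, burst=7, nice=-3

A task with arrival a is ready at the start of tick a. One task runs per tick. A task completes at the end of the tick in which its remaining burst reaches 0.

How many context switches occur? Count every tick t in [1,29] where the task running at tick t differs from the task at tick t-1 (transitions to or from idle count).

context switches = 24

t=0: vr[D=0 G=0 H=0] → run D
t=1: vr[D=1024/2501 F=0 G=0 H=0] → run F
t=2: vr[D=1024/2501 F=1 G=0 H=0] → run G
t=3: vr[D=1024/2501 F=1 G=1024/423 H=0] → run H
t=4: vr[D=1024/2501 F=1 G=1024/423 H=1024/1991] → run D
t=5: vr[D=2048/2501 F=1 G=1024/423 H=1024/1991] → run H
t=6: vr[D=2048/2501 F=1 G=1024/423 H=2048/1991] → run D
t=7: vr[D=3072/2501 F=1 G=1024/423 H=2048/1991] → run F
t=8: vr[D=3072/2501 F=2 G=1024/423 H=2048/1991] → run H
t=9: vr[D=3072/2501 F=2 G=1024/423 H=3072/1991] → run D
t=10: vr[D=4096/2501 F=2 G=1024/423 H=3072/1991] → run H
t=11: vr[D=4096/2501 F=2 G=1024/423 H=4096/1991] → run D
t=12: vr[D=5120/2501 F=2 G=1024/423 H=4096/1991] → run F
t=13: vr[D=5120/2501 F=3 G=1024/423 H=4096/1991] → run D
t=14: vr[D=6144/2501 F=3 G=1024/423 H=4096/1991] → run H
t=15: vr[D=6144/2501 F=3 G=1024/423 H=5120/1991] → run G
t=16: vr[D=6144/2501 F=3 G=2048/423 H=5120/1991] → run D
t=17: vr[F=3 G=2048/423 H=5120/1991] → run H
t=18: vr[F=3 G=2048/423 H=6144/1991] → run F
t=19: vr[F=4 G=2048/423 H=6144/1991] → run H
t=20: vr[F=4 G=2048/423] → run F
t=21: vr[F=5 G=2048/423] → run G
t=22: vr[F=5 G=1024/141] → run F
t=23: vr[F=6 G=1024/141] → run F
t=24: vr[F=7 G=1024/141] → run F
t=25: vr[G=1024/141] → run G
t=26: vr[G=4096/423] → run G
t=27: vr[G=5120/423] → run G
t=28: vr[G=2048/141] → run G
t=29: (idle)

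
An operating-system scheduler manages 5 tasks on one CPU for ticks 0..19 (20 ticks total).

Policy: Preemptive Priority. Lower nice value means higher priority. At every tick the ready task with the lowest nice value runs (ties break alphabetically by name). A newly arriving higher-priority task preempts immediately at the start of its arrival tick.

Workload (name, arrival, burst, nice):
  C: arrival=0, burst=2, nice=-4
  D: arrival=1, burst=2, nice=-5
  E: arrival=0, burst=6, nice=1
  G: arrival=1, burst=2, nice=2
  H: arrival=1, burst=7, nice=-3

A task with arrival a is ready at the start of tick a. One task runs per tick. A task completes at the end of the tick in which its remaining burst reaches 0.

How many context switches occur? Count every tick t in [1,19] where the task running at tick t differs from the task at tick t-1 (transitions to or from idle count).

context switches = 6

t=0: ready={C,E} → run C
t=1: ready={C,D,E,G,H} → run D
t=2: ready={C,D,E,G,H} → run D
t=3: ready={C,E,G,H} → run C
t=4: ready={E,G,H} → run H
t=5: ready={E,G,H} → run H
t=6: ready={E,G,H} → run H
t=7: ready={E,G,H} → run H
t=8: ready={E,G,H} → run H
t=9: ready={E,G,H} → run H
t=10: ready={E,G,H} → run H
t=11: ready={E,G} → run E
t=12: ready={E,G} → run E
t=13: ready={E,G} → run E
t=14: ready={E,G} → run E
t=15: ready={E,G} → run E
t=16: ready={E,G} → run E
t=17: ready={G} → run G
t=18: ready={G} → run G
t=19: (idle)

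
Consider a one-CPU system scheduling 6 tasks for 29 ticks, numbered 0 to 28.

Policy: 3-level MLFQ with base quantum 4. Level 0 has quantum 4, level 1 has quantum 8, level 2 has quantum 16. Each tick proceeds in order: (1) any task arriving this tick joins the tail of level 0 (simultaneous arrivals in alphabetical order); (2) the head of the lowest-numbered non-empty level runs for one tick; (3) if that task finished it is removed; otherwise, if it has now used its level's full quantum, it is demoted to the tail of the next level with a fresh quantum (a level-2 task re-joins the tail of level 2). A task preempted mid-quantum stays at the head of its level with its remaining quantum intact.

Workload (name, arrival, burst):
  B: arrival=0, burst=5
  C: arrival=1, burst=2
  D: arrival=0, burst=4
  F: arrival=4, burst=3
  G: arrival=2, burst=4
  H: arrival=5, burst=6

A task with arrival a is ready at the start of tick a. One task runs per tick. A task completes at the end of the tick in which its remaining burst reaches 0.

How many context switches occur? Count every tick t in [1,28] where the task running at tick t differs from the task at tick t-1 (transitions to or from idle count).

t=0: L0/L1/L2 = BD/-/- → run B
t=1: L0/L1/L2 = BDC/-/- → run B
t=2: L0/L1/L2 = BDCG/-/- → run B
t=3: L0/L1/L2 = BDCG/-/- → run B
t=4: L0/L1/L2 = DCGF/B/- → run D
t=5: L0/L1/L2 = DCGFH/B/- → run D
t=6: L0/L1/L2 = DCGFH/B/- → run D
t=7: L0/L1/L2 = DCGFH/B/- → run D
t=8: L0/L1/L2 = CGFH/B/- → run C
t=9: L0/L1/L2 = CGFH/B/- → run C
t=10: L0/L1/L2 = GFH/B/- → run G
t=11: L0/L1/L2 = GFH/B/- → run G
t=12: L0/L1/L2 = GFH/B/- → run G
t=13: L0/L1/L2 = GFH/B/- → run G
t=14: L0/L1/L2 = FH/B/- → run F
t=15: L0/L1/L2 = FH/B/- → run F
t=16: L0/L1/L2 = FH/B/- → run F
t=17: L0/L1/L2 = H/B/- → run H
t=18: L0/L1/L2 = H/B/- → run H
t=19: L0/L1/L2 = H/B/- → run H
t=20: L0/L1/L2 = H/B/- → run H
t=21: L0/L1/L2 = -/BH/- → run B
t=22: L0/L1/L2 = -/H/- → run H
t=23: L0/L1/L2 = -/H/- → run H
t=24: (idle)
t=25: (idle)
t=26: (idle)
t=27: (idle)
t=28: (idle)

context switches = 8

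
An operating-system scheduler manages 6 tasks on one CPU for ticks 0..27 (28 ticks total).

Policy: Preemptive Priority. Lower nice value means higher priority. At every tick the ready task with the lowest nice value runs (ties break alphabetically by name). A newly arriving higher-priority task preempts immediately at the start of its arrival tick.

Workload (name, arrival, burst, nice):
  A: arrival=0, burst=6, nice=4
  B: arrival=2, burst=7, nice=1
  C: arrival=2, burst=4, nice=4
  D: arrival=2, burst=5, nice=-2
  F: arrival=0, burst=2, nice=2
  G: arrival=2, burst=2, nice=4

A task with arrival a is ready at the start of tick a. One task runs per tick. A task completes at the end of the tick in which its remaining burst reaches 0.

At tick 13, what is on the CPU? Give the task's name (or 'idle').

t=0: ready={A,F} → run F
t=1: ready={A,F} → run F
t=2: ready={A,B,C,D,G} → run D
t=3: ready={A,B,C,D,G} → run D
t=4: ready={A,B,C,D,G} → run D
t=5: ready={A,B,C,D,G} → run D
t=6: ready={A,B,C,D,G} → run D
t=7: ready={A,B,C,G} → run B
t=8: ready={A,B,C,G} → run B
t=9: ready={A,B,C,G} → run B
t=10: ready={A,B,C,G} → run B
t=11: ready={A,B,C,G} → run B
t=12: ready={A,B,C,G} → run B
t=13: ready={A,B,C,G} → run B
t=14: ready={A,C,G} → run A
t=15: ready={A,C,G} → run A
t=16: ready={A,C,G} → run A
t=17: ready={A,C,G} → run A
t=18: ready={A,C,G} → run A
t=19: ready={A,C,G} → run A
t=20: ready={C,G} → run C
t=21: ready={C,G} → run C
t=22: ready={C,G} → run C
t=23: ready={C,G} → run C
t=24: ready={G} → run G
t=25: ready={G} → run G
t=26: (idle)
t=27: (idle)

running at tick 13 = B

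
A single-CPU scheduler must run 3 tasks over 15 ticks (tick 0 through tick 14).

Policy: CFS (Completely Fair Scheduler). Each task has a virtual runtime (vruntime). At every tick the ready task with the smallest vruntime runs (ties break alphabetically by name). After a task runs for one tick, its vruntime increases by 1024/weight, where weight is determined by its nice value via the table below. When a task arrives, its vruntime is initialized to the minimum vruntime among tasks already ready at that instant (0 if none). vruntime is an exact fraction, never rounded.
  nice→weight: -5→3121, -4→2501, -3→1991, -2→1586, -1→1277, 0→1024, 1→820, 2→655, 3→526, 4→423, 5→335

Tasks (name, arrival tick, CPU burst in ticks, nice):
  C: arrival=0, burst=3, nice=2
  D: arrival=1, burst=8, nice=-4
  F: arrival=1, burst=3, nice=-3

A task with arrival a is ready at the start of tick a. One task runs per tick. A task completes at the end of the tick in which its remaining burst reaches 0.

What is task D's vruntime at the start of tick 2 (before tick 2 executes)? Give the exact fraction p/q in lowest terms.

t=0: vr[C=0] → run C
t=1: vr[C=1024/655 D=1024/655 F=1024/655] → run C
t=2: vr[C=2048/655 D=1024/655 F=1024/655] → run D
t=3: vr[C=2048/655 D=3231744/1638155 F=1024/655] → run F
t=4: vr[C=2048/655 D=3231744/1638155 F=2709504/1304105] → run D
t=5: vr[C=2048/655 D=3902464/1638155 F=2709504/1304105] → run F
t=6: vr[C=2048/655 D=3902464/1638155 F=3380224/1304105] → run D
t=7: vr[C=2048/655 D=4573184/1638155 F=3380224/1304105] → run F
t=8: vr[C=2048/655 D=4573184/1638155] → run D
t=9: vr[C=2048/655 D=5243904/1638155] → run C
t=10: vr[D=5243904/1638155] → run D
t=11: vr[D=5914624/1638155] → run D
t=12: vr[D=6585344/1638155] → run D
t=13: vr[D=7256064/1638155] → run D
t=14: (idle)

vruntime(D, start of tick 2) = 1024/655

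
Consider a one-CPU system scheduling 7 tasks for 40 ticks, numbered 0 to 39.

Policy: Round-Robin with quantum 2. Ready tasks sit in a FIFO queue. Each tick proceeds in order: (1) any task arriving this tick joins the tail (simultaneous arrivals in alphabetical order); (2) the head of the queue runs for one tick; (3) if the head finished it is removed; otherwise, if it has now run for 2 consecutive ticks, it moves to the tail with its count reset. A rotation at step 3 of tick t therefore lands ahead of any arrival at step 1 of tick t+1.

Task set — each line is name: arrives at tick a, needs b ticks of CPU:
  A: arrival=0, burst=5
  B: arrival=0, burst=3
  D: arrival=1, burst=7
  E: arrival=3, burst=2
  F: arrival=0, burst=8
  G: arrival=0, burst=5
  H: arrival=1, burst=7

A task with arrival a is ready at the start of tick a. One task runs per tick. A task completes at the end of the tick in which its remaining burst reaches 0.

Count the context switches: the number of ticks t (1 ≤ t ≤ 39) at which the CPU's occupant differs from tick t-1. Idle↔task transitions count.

t=0: queue=[A,B,F,G] q_used=0 → run A
t=1: queue=[A,B,F,G,D,H] q_used=1 → run A
t=2: queue=[B,F,G,D,H,A] q_used=0 → run B
t=3: queue=[B,F,G,D,H,A,E] q_used=1 → run B
t=4: queue=[F,G,D,H,A,E,B] q_used=0 → run F
t=5: queue=[F,G,D,H,A,E,B] q_used=1 → run F
t=6: queue=[G,D,H,A,E,B,F] q_used=0 → run G
t=7: queue=[G,D,H,A,E,B,F] q_used=1 → run G
t=8: queue=[D,H,A,E,B,F,G] q_used=0 → run D
t=9: queue=[D,H,A,E,B,F,G] q_used=1 → run D
t=10: queue=[H,A,E,B,F,G,D] q_used=0 → run H
t=11: queue=[H,A,E,B,F,G,D] q_used=1 → run H
t=12: queue=[A,E,B,F,G,D,H] q_used=0 → run A
t=13: queue=[A,E,B,F,G,D,H] q_used=1 → run A
t=14: queue=[E,B,F,G,D,H,A] q_used=0 → run E
t=15: queue=[E,B,F,G,D,H,A] q_used=1 → run E
t=16: queue=[B,F,G,D,H,A] q_used=0 → run B
t=17: queue=[F,G,D,H,A] q_used=0 → run F
t=18: queue=[F,G,D,H,A] q_used=1 → run F
t=19: queue=[G,D,H,A,F] q_used=0 → run G
t=20: queue=[G,D,H,A,F] q_used=1 → run G
t=21: queue=[D,H,A,F,G] q_used=0 → run D
t=22: queue=[D,H,A,F,G] q_used=1 → run D
t=23: queue=[H,A,F,G,D] q_used=0 → run H
t=24: queue=[H,A,F,G,D] q_used=1 → run H
t=25: queue=[A,F,G,D,H] q_used=0 → run A
t=26: queue=[F,G,D,H] q_used=0 → run F
t=27: queue=[F,G,D,H] q_used=1 → run F
t=28: queue=[G,D,H,F] q_used=0 → run G
t=29: queue=[D,H,F] q_used=0 → run D
t=30: queue=[D,H,F] q_used=1 → run D
t=31: queue=[H,F,D] q_used=0 → run H
t=32: queue=[H,F,D] q_used=1 → run H
t=33: queue=[F,D,H] q_used=0 → run F
t=34: queue=[F,D,H] q_used=1 → run F
t=35: queue=[D,H] q_used=0 → run D
t=36: queue=[H] q_used=0 → run H
t=37: (idle)
t=38: (idle)
t=39: (idle)

context switches = 21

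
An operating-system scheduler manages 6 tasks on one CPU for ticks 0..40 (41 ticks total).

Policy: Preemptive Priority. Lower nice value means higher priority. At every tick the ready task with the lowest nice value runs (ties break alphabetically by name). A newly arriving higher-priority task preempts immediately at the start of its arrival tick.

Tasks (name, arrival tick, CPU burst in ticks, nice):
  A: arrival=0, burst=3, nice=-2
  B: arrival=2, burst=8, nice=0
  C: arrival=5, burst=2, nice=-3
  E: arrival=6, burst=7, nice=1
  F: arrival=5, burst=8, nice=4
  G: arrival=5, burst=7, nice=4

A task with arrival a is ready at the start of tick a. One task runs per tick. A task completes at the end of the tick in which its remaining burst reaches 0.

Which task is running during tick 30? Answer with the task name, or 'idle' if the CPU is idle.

t=0: ready={A} → run A
t=1: ready={A} → run A
t=2: ready={A,B} → run A
t=3: ready={B} → run B
t=4: ready={B} → run B
t=5: ready={B,C,F,G} → run C
t=6: ready={B,C,E,F,G} → run C
t=7: ready={B,E,F,G} → run B
t=8: ready={B,E,F,G} → run B
t=9: ready={B,E,F,G} → run B
t=10: ready={B,E,F,G} → run B
t=11: ready={B,E,F,G} → run B
t=12: ready={B,E,F,G} → run B
t=13: ready={E,F,G} → run E
t=14: ready={E,F,G} → run E
t=15: ready={E,F,G} → run E
t=16: ready={E,F,G} → run E
t=17: ready={E,F,G} → run E
t=18: ready={E,F,G} → run E
t=19: ready={E,F,G} → run E
t=20: ready={F,G} → run F
t=21: ready={F,G} → run F
t=22: ready={F,G} → run F
t=23: ready={F,G} → run F
t=24: ready={F,G} → run F
t=25: ready={F,G} → run F
t=26: ready={F,G} → run F
t=27: ready={F,G} → run F
t=28: ready={G} → run G
t=29: ready={G} → run G
t=30: ready={G} → run G
t=31: ready={G} → run G
t=32: ready={G} → run G
t=33: ready={G} → run G
t=34: ready={G} → run G
t=35: (idle)
t=36: (idle)
t=37: (idle)
t=38: (idle)
t=39: (idle)
t=40: (idle)

running at tick 30 = G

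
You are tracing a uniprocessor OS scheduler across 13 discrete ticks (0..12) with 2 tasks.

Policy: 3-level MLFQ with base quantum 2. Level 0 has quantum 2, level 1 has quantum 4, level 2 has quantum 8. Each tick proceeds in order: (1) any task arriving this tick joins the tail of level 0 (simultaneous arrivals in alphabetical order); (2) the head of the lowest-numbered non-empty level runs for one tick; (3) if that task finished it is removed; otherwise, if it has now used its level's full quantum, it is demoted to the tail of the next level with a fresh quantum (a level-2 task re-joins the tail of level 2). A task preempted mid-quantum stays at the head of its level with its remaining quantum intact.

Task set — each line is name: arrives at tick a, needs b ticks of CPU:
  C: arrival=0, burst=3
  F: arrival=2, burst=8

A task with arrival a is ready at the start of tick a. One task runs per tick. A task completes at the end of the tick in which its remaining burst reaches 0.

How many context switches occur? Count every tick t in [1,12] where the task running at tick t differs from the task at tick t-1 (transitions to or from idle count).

t=0: L0/L1/L2 = C/-/- → run C
t=1: L0/L1/L2 = C/-/- → run C
t=2: L0/L1/L2 = F/C/- → run F
t=3: L0/L1/L2 = F/C/- → run F
t=4: L0/L1/L2 = -/CF/- → run C
t=5: L0/L1/L2 = -/F/- → run F
t=6: L0/L1/L2 = -/F/- → run F
t=7: L0/L1/L2 = -/F/- → run F
t=8: L0/L1/L2 = -/F/- → run F
t=9: L0/L1/L2 = -/-/F → run F
t=10: L0/L1/L2 = -/-/F → run F
t=11: (idle)
t=12: (idle)

context switches = 4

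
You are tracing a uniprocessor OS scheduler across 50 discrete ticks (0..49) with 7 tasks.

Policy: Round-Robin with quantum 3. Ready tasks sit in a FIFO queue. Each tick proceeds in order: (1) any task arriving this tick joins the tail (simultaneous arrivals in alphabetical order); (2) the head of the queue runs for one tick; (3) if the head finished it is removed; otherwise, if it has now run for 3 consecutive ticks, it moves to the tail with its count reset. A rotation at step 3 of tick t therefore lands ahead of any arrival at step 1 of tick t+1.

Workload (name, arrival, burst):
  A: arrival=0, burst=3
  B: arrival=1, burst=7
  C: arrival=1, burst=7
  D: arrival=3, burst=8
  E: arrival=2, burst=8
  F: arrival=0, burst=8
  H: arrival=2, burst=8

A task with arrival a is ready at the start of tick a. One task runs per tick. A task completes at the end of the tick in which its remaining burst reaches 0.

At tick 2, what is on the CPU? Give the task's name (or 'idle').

t=0: queue=[A,F] q_used=0 → run A
t=1: queue=[A,F,B,C] q_used=1 → run A
t=2: queue=[A,F,B,C,E,H] q_used=2 → run A
t=3: queue=[F,B,C,E,H,D] q_used=0 → run F
t=4: queue=[F,B,C,E,H,D] q_used=1 → run F
t=5: queue=[F,B,C,E,H,D] q_used=2 → run F
t=6: queue=[B,C,E,H,D,F] q_used=0 → run B
t=7: queue=[B,C,E,H,D,F] q_used=1 → run B
t=8: queue=[B,C,E,H,D,F] q_used=2 → run B
t=9: queue=[C,E,H,D,F,B] q_used=0 → run C
t=10: queue=[C,E,H,D,F,B] q_used=1 → run C
t=11: queue=[C,E,H,D,F,B] q_used=2 → run C
t=12: queue=[E,H,D,F,B,C] q_used=0 → run E
t=13: queue=[E,H,D,F,B,C] q_used=1 → run E
t=14: queue=[E,H,D,F,B,C] q_used=2 → run E
t=15: queue=[H,D,F,B,C,E] q_used=0 → run H
t=16: queue=[H,D,F,B,C,E] q_used=1 → run H
t=17: queue=[H,D,F,B,C,E] q_used=2 → run H
t=18: queue=[D,F,B,C,E,H] q_used=0 → run D
t=19: queue=[D,F,B,C,E,H] q_used=1 → run D
t=20: queue=[D,F,B,C,E,H] q_used=2 → run D
t=21: queue=[F,B,C,E,H,D] q_used=0 → run F
t=22: queue=[F,B,C,E,H,D] q_used=1 → run F
t=23: queue=[F,B,C,E,H,D] q_used=2 → run F
t=24: queue=[B,C,E,H,D,F] q_used=0 → run B
t=25: queue=[B,C,E,H,D,F] q_used=1 → run B
t=26: queue=[B,C,E,H,D,F] q_used=2 → run B
t=27: queue=[C,E,H,D,F,B] q_used=0 → run C
t=28: queue=[C,E,H,D,F,B] q_used=1 → run C
t=29: queue=[C,E,H,D,F,B] q_used=2 → run C
t=30: queue=[E,H,D,F,B,C] q_used=0 → run E
t=31: queue=[E,H,D,F,B,C] q_used=1 → run E
t=32: queue=[E,H,D,F,B,C] q_used=2 → run E
t=33: queue=[H,D,F,B,C,E] q_used=0 → run H
t=34: queue=[H,D,F,B,C,E] q_used=1 → run H
t=35: queue=[H,D,F,B,C,E] q_used=2 → run H
t=36: queue=[D,F,B,C,E,H] q_used=0 → run D
t=37: queue=[D,F,B,C,E,H] q_used=1 → run D
t=38: queue=[D,F,B,C,E,H] q_used=2 → run D
t=39: queue=[F,B,C,E,H,D] q_used=0 → run F
t=40: queue=[F,B,C,E,H,D] q_used=1 → run F
t=41: queue=[B,C,E,H,D] q_used=0 → run B
t=42: queue=[C,E,H,D] q_used=0 → run C
t=43: queue=[E,H,D] q_used=0 → run E
t=44: queue=[E,H,D] q_used=1 → run E
t=45: queue=[H,D] q_used=0 → run H
t=46: queue=[H,D] q_used=1 → run H
t=47: queue=[D] q_used=0 → run D
t=48: queue=[D] q_used=1 → run D
t=49: (idle)

running at tick 2 = A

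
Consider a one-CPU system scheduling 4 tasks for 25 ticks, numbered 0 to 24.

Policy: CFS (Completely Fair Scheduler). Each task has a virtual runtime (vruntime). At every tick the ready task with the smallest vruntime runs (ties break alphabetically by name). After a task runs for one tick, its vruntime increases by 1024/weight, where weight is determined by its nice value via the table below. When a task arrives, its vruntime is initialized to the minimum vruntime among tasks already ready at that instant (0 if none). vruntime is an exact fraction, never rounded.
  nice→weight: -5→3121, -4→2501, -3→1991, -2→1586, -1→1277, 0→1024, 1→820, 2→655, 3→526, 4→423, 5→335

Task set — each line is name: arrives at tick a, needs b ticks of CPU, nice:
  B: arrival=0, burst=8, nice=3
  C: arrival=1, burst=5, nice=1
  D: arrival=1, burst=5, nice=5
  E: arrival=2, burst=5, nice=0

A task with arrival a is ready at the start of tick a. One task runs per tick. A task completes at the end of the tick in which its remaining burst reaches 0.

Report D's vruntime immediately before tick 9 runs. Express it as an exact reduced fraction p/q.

t=0: vr[B=0] → run B
t=1: vr[B=512/263 C=512/263 D=512/263] → run B
t=2: vr[B=1024/263 C=512/263 D=512/263 E=512/263] → run C
t=3: vr[B=1024/263 C=172288/53915 D=512/263 E=512/263] → run D
t=4: vr[B=1024/263 C=172288/53915 D=440832/88105 E=512/263] → run E
t=5: vr[B=1024/263 C=172288/53915 D=440832/88105 E=775/263] → run E
t=6: vr[B=1024/263 C=172288/53915 D=440832/88105 E=1038/263] → run C
t=7: vr[B=1024/263 C=239616/53915 D=440832/88105 E=1038/263] → run B
t=8: vr[B=1536/263 C=239616/53915 D=440832/88105 E=1038/263] → run E
t=9: vr[B=1536/263 C=239616/53915 D=440832/88105 E=1301/263] → run C
t=10: vr[B=1536/263 C=306944/53915 D=440832/88105 E=1301/263] → run E
t=11: vr[B=1536/263 C=306944/53915 D=440832/88105 E=1564/263] → run D
t=12: vr[B=1536/263 C=306944/53915 D=710144/88105 E=1564/263] → run C
t=13: vr[B=1536/263 C=374272/53915 D=710144/88105 E=1564/263] → run B
t=14: vr[B=2048/263 C=374272/53915 D=710144/88105 E=1564/263] → run E
t=15: vr[B=2048/263 C=374272/53915 D=710144/88105] → run C
t=16: vr[B=2048/263 D=710144/88105] → run B
t=17: vr[B=2560/263 D=710144/88105] → run D
t=18: vr[B=2560/263 D=979456/88105] → run B
t=19: vr[B=3072/263 D=979456/88105] → run D
t=20: vr[B=3072/263 D=1248768/88105] → run B
t=21: vr[B=3584/263 D=1248768/88105] → run B
t=22: vr[D=1248768/88105] → run D
t=23: (idle)
t=24: (idle)

vruntime(D, start of tick 9) = 440832/88105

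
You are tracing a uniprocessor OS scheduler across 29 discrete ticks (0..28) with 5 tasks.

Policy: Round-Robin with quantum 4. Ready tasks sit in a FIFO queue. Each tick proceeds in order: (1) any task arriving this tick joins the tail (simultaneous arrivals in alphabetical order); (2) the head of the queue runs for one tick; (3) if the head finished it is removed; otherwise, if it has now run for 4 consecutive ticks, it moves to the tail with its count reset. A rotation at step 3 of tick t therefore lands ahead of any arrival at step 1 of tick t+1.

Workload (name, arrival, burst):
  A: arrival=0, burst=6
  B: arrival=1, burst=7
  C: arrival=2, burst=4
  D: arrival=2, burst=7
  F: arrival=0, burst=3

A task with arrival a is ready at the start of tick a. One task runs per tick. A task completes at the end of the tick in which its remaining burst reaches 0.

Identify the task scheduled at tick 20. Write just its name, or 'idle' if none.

t=0: queue=[A,F] q_used=0 → run A
t=1: queue=[A,F,B] q_used=1 → run A
t=2: queue=[A,F,B,C,D] q_used=2 → run A
t=3: queue=[A,F,B,C,D] q_used=3 → run A
t=4: queue=[F,B,C,D,A] q_used=0 → run F
t=5: queue=[F,B,C,D,A] q_used=1 → run F
t=6: queue=[F,B,C,D,A] q_used=2 → run F
t=7: queue=[B,C,D,A] q_used=0 → run B
t=8: queue=[B,C,D,A] q_used=1 → run B
t=9: queue=[B,C,D,A] q_used=2 → run B
t=10: queue=[B,C,D,A] q_used=3 → run B
t=11: queue=[C,D,A,B] q_used=0 → run C
t=12: queue=[C,D,A,B] q_used=1 → run C
t=13: queue=[C,D,A,B] q_used=2 → run C
t=14: queue=[C,D,A,B] q_used=3 → run C
t=15: queue=[D,A,B] q_used=0 → run D
t=16: queue=[D,A,B] q_used=1 → run D
t=17: queue=[D,A,B] q_used=2 → run D
t=18: queue=[D,A,B] q_used=3 → run D
t=19: queue=[A,B,D] q_used=0 → run A
t=20: queue=[A,B,D] q_used=1 → run A
t=21: queue=[B,D] q_used=0 → run B
t=22: queue=[B,D] q_used=1 → run B
t=23: queue=[B,D] q_used=2 → run B
t=24: queue=[D] q_used=0 → run D
t=25: queue=[D] q_used=1 → run D
t=26: queue=[D] q_used=2 → run D
t=27: (idle)
t=28: (idle)

running at tick 20 = A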